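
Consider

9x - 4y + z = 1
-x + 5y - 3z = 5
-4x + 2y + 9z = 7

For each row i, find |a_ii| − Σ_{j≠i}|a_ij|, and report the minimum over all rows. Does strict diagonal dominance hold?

row 1: |9| − (4+1) = 4
row 2: |5| − (1+3) = 1
row 3: |9| − (4+2) = 3
minimum over rows = 1 → strictly diagonally dominant (convergence guaranteed)

1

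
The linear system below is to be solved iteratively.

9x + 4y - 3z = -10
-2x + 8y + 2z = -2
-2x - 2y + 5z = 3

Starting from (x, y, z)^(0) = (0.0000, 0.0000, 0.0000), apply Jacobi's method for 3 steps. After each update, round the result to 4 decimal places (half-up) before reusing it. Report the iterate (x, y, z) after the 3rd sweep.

(-0.7913, -0.4639, 0.0089)

Iteration 1:
  x = (-10 - (4)·0.0000 - (-3)·0.0000) / (9) = -1.1111
  y = (-2 - (-2)·0.0000 - (2)·0.0000) / (8) = -0.2500
  z = (3 - (-2)·0.0000 - (-2)·0.0000) / (5) = 0.6000
Iteration 2:
  x = (-10 - (4)·-0.2500 - (-3)·0.6000) / (9) = -0.8000
  y = (-2 - (-2)·-1.1111 - (2)·0.6000) / (8) = -0.6778
  z = (3 - (-2)·-1.1111 - (-2)·-0.2500) / (5) = 0.0556
Iteration 3:
  x = (-10 - (4)·-0.6778 - (-3)·0.0556) / (9) = -0.7913
  y = (-2 - (-2)·-0.8000 - (2)·0.0556) / (8) = -0.4639
  z = (3 - (-2)·-0.8000 - (-2)·-0.6778) / (5) = 0.0089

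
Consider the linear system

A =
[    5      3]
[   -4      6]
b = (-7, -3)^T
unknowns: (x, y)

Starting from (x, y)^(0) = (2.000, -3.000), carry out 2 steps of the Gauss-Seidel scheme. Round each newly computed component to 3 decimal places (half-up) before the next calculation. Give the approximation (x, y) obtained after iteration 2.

Iteration 1:
  x = (-7 - (3)·-3.000) / (5) = 0.400
  y = (-3 - (-4)·0.400) / (6) = -0.233
Iteration 2:
  x = (-7 - (3)·-0.233) / (5) = -1.260
  y = (-3 - (-4)·-1.260) / (6) = -1.340

(-1.260, -1.340)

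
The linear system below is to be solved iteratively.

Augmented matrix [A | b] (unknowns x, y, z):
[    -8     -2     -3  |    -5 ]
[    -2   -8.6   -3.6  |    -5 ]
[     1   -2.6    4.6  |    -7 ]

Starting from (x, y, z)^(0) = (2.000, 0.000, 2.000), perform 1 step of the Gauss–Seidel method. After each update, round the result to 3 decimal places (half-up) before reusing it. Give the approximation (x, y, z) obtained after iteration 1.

Iteration 1:
  x = (-5 - (-2)·0.000 - (-3)·2.000) / (-8) = -0.125
  y = (-5 - (-2)·-0.125 - (-3.6)·2.000) / (-8.6) = -0.227
  z = (-7 - (1)·-0.125 - (-2.6)·-0.227) / (4.6) = -1.623

(-0.125, -0.227, -1.623)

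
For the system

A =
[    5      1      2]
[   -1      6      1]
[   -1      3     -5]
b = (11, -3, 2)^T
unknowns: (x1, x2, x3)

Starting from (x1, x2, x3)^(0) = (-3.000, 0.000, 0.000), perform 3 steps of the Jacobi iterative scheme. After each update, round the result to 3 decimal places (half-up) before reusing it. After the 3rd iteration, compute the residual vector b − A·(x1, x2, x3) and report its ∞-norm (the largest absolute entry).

1.244

Iteration 1:
  x1 = (11 - (1)·0.000 - (2)·0.000) / (5) = 2.200
  x2 = (-3 - (-1)·-3.000 - (1)·0.000) / (6) = -1.000
  x3 = (2 - (-1)·-3.000 - (3)·0.000) / (-5) = 0.200
Iteration 2:
  x1 = (11 - (1)·-1.000 - (2)·0.200) / (5) = 2.320
  x2 = (-3 - (-1)·2.200 - (1)·0.200) / (6) = -0.167
  x3 = (2 - (-1)·2.200 - (3)·-1.000) / (-5) = -1.440
Iteration 3:
  x1 = (11 - (1)·-0.167 - (2)·-1.440) / (5) = 2.809
  x2 = (-3 - (-1)·2.320 - (1)·-1.440) / (6) = 0.127
  x3 = (2 - (-1)·2.320 - (3)·-0.167) / (-5) = -0.964
Residual b − A·x = (-1.244, 0.011, -0.392); ∞-norm = 1.244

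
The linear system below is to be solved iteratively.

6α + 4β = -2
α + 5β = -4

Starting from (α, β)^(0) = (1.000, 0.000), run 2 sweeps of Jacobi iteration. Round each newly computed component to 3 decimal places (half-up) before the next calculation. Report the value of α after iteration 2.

Iteration 1:
  α = (-2 - (4)·0.000) / (6) = -0.333
  β = (-4 - (1)·1.000) / (5) = -1.000
Iteration 2:
  α = (-2 - (4)·-1.000) / (6) = 0.333
  β = (-4 - (1)·-0.333) / (5) = -0.733

0.333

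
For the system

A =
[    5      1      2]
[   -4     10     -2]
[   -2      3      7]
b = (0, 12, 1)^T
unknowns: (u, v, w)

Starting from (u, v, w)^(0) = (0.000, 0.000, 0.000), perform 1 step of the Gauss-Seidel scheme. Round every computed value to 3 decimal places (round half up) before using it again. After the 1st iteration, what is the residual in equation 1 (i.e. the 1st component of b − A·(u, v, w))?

-0.458

Iteration 1:
  u = (0 - (1)·0.000 - (2)·0.000) / (5) = 0.000
  v = (12 - (-4)·0.000 - (-2)·0.000) / (10) = 1.200
  w = (1 - (-2)·0.000 - (3)·1.200) / (7) = -0.371
Residual b − A·x = (-0.458, -0.742, -0.003)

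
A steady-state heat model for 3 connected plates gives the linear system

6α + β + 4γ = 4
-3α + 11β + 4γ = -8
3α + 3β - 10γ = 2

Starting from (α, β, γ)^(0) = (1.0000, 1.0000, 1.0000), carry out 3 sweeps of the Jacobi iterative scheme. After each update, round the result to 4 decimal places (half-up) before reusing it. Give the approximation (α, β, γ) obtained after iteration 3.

(1.1500, -0.4008, -0.3145)

Iteration 1:
  α = (4 - (1)·1.0000 - (4)·1.0000) / (6) = -0.1667
  β = (-8 - (-3)·1.0000 - (4)·1.0000) / (11) = -0.8182
  γ = (2 - (3)·1.0000 - (3)·1.0000) / (-10) = 0.4000
Iteration 2:
  α = (4 - (1)·-0.8182 - (4)·0.4000) / (6) = 0.5364
  β = (-8 - (-3)·-0.1667 - (4)·0.4000) / (11) = -0.9182
  γ = (2 - (3)·-0.1667 - (3)·-0.8182) / (-10) = -0.4955
Iteration 3:
  α = (4 - (1)·-0.9182 - (4)·-0.4955) / (6) = 1.1500
  β = (-8 - (-3)·0.5364 - (4)·-0.4955) / (11) = -0.4008
  γ = (2 - (3)·0.5364 - (3)·-0.9182) / (-10) = -0.3145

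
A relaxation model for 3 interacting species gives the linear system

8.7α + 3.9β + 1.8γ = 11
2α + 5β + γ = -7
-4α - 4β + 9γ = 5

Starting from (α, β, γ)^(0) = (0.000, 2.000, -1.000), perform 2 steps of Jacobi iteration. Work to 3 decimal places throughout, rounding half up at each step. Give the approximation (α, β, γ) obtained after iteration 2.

Iteration 1:
  α = (11 - (3.9)·2.000 - (1.8)·-1.000) / (8.7) = 0.575
  β = (-7 - (2)·0.000 - (1)·-1.000) / (5) = -1.200
  γ = (5 - (-4)·0.000 - (-4)·2.000) / (9) = 1.444
Iteration 2:
  α = (11 - (3.9)·-1.200 - (1.8)·1.444) / (8.7) = 1.504
  β = (-7 - (2)·0.575 - (1)·1.444) / (5) = -1.919
  γ = (5 - (-4)·0.575 - (-4)·-1.200) / (9) = 0.278

(1.504, -1.919, 0.278)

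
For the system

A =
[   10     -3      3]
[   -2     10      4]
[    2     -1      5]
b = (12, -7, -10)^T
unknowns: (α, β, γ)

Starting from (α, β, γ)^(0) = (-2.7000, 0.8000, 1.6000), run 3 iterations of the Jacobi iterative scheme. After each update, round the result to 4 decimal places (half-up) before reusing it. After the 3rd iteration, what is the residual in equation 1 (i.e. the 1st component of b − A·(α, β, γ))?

1.2216

Iteration 1:
  α = (12 - (-3)·0.8000 - (3)·1.6000) / (10) = 0.9600
  β = (-7 - (-2)·-2.7000 - (4)·1.6000) / (10) = -1.8800
  γ = (-10 - (2)·-2.7000 - (-1)·0.8000) / (5) = -0.7600
Iteration 2:
  α = (12 - (-3)·-1.8800 - (3)·-0.7600) / (10) = 0.8640
  β = (-7 - (-2)·0.9600 - (4)·-0.7600) / (10) = -0.2040
  γ = (-10 - (2)·0.9600 - (-1)·-1.8800) / (5) = -2.7600
Iteration 3:
  α = (12 - (-3)·-0.2040 - (3)·-2.7600) / (10) = 1.9668
  β = (-7 - (-2)·0.8640 - (4)·-2.7600) / (10) = 0.5768
  γ = (-10 - (2)·0.8640 - (-1)·-0.2040) / (5) = -2.3864
Residual b − A·x = (1.2216, 0.7112, -1.4248)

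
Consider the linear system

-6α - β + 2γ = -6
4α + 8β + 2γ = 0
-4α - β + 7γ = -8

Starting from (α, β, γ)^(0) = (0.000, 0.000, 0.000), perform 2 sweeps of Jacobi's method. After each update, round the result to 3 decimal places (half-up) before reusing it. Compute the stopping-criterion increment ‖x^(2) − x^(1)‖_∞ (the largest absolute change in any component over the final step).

0.572

Iteration 1:
  α = (-6 - (-1)·0.000 - (2)·0.000) / (-6) = 1.000
  β = (0 - (4)·0.000 - (2)·0.000) / (8) = 0.000
  γ = (-8 - (-4)·0.000 - (-1)·0.000) / (7) = -1.143
Iteration 2:
  α = (-6 - (-1)·0.000 - (2)·-1.143) / (-6) = 0.619
  β = (0 - (4)·1.000 - (2)·-1.143) / (8) = -0.214
  γ = (-8 - (-4)·1.000 - (-1)·0.000) / (7) = -0.571
Change: (-0.381, -0.214, 0.572) → max |·| = 0.572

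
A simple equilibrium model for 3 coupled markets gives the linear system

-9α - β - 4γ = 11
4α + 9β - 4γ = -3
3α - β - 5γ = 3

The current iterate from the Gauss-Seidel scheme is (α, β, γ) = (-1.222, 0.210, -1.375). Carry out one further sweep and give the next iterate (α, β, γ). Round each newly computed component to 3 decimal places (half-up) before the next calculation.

One sweep:
  α = (11 - (-1)·0.210 - (-4)·-1.375) / (-9) = -0.634
  β = (-3 - (4)·-0.634 - (-4)·-1.375) / (9) = -0.663
  γ = (3 - (3)·-0.634 - (-1)·-0.663) / (-5) = -0.848

(-0.634, -0.663, -0.848)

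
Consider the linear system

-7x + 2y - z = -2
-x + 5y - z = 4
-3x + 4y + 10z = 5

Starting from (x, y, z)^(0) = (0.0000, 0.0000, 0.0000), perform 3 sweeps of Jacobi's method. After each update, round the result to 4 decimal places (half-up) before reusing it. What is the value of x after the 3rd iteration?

Iteration 1:
  x = (-2 - (2)·0.0000 - (-1)·0.0000) / (-7) = 0.2857
  y = (4 - (-1)·0.0000 - (-1)·0.0000) / (5) = 0.8000
  z = (5 - (-3)·0.0000 - (4)·0.0000) / (10) = 0.5000
Iteration 2:
  x = (-2 - (2)·0.8000 - (-1)·0.5000) / (-7) = 0.4429
  y = (4 - (-1)·0.2857 - (-1)·0.5000) / (5) = 0.9571
  z = (5 - (-3)·0.2857 - (4)·0.8000) / (10) = 0.2657
Iteration 3:
  x = (-2 - (2)·0.9571 - (-1)·0.2657) / (-7) = 0.5212
  y = (4 - (-1)·0.4429 - (-1)·0.2657) / (5) = 0.9417
  z = (5 - (-3)·0.4429 - (4)·0.9571) / (10) = 0.2500

0.5212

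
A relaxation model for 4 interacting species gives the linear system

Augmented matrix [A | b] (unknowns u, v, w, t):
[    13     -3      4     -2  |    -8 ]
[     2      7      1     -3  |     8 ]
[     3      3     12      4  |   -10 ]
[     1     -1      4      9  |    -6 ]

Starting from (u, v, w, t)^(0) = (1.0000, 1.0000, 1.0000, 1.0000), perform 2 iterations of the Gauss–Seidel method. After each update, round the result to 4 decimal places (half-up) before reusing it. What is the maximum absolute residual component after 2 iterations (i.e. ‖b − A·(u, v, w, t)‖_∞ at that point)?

Iteration 1:
  u = (-8 - (-3)·1.0000 - (4)·1.0000 - (-2)·1.0000) / (13) = -0.5385
  v = (8 - (2)·-0.5385 - (1)·1.0000 - (-3)·1.0000) / (7) = 1.5824
  w = (-10 - (3)·-0.5385 - (3)·1.5824 - (4)·1.0000) / (12) = -1.4276
  t = (-6 - (1)·-0.5385 - (-1)·1.5824 - (4)·-1.4276) / (9) = 0.2035
Iteration 2:
  u = (-8 - (-3)·1.5824 - (4)·-1.4276 - (-2)·0.2035) / (13) = 0.2204
  v = (8 - (2)·0.2204 - (1)·-1.4276 - (-3)·0.2035) / (7) = 1.3710
  w = (-10 - (3)·0.2204 - (3)·1.3710 - (4)·0.2035) / (12) = -1.2990
  t = (-6 - (1)·0.2204 - (-1)·1.3710 - (4)·-1.2990) / (9) = 0.0385
Residual b − A·x = (-1.4792, -0.6233, 0.6598, 0.0001); ∞-norm = 1.4792

1.4792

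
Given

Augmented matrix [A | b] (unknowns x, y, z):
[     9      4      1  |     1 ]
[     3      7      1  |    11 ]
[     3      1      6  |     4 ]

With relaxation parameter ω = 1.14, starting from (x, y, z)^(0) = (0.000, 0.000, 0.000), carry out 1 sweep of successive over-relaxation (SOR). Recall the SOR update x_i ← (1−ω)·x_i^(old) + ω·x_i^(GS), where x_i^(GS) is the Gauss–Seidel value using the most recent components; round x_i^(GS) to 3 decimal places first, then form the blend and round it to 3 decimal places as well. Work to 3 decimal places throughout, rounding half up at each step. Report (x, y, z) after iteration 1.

(0.127, 1.729, 0.359)

Iteration 1:
  x: GS value = (1 - (4)·0.000 - (1)·0.000) / (9) = 0.111;  x ← (1−ω)·0.000 + ω·0.111 = 0.127
  y: GS value = (11 - (3)·0.127 - (1)·0.000) / (7) = 1.517;  y ← (1−ω)·0.000 + ω·1.517 = 1.729
  z: GS value = (4 - (3)·0.127 - (1)·1.729) / (6) = 0.315;  z ← (1−ω)·0.000 + ω·0.315 = 0.359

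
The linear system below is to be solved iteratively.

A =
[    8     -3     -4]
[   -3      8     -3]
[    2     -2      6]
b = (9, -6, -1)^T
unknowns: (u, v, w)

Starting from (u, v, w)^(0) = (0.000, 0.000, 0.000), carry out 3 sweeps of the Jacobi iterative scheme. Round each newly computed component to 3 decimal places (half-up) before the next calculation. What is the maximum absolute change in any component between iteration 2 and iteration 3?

0.371

Iteration 1:
  u = (9 - (-3)·0.000 - (-4)·0.000) / (8) = 1.125
  v = (-6 - (-3)·0.000 - (-3)·0.000) / (8) = -0.750
  w = (-1 - (2)·0.000 - (-2)·0.000) / (6) = -0.167
Iteration 2:
  u = (9 - (-3)·-0.750 - (-4)·-0.167) / (8) = 0.760
  v = (-6 - (-3)·1.125 - (-3)·-0.167) / (8) = -0.391
  w = (-1 - (2)·1.125 - (-2)·-0.750) / (6) = -0.792
Iteration 3:
  u = (9 - (-3)·-0.391 - (-4)·-0.792) / (8) = 0.582
  v = (-6 - (-3)·0.760 - (-3)·-0.792) / (8) = -0.762
  w = (-1 - (2)·0.760 - (-2)·-0.391) / (6) = -0.550
Change: (-0.178, -0.371, 0.242) → max |·| = 0.371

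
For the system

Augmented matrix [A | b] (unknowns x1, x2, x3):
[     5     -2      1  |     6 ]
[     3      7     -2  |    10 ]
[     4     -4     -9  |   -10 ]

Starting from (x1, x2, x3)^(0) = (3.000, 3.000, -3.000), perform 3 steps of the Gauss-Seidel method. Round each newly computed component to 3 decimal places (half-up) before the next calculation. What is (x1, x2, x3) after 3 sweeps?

(1.954, 0.693, 1.672)

Iteration 1:
  x1 = (6 - (-2)·3.000 - (1)·-3.000) / (5) = 3.000
  x2 = (10 - (3)·3.000 - (-2)·-3.000) / (7) = -0.714
  x3 = (-10 - (4)·3.000 - (-4)·-0.714) / (-9) = 2.762
Iteration 2:
  x1 = (6 - (-2)·-0.714 - (1)·2.762) / (5) = 0.362
  x2 = (10 - (3)·0.362 - (-2)·2.762) / (7) = 2.063
  x3 = (-10 - (4)·0.362 - (-4)·2.063) / (-9) = 0.355
Iteration 3:
  x1 = (6 - (-2)·2.063 - (1)·0.355) / (5) = 1.954
  x2 = (10 - (3)·1.954 - (-2)·0.355) / (7) = 0.693
  x3 = (-10 - (4)·1.954 - (-4)·0.693) / (-9) = 1.672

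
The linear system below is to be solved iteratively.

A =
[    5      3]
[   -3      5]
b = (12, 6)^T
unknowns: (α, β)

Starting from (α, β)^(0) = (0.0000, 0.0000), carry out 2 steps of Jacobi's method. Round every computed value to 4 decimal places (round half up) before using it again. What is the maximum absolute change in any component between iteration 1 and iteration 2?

1.4400

Iteration 1:
  α = (12 - (3)·0.0000) / (5) = 2.4000
  β = (6 - (-3)·0.0000) / (5) = 1.2000
Iteration 2:
  α = (12 - (3)·1.2000) / (5) = 1.6800
  β = (6 - (-3)·2.4000) / (5) = 2.6400
Change: (-0.7200, 1.4400) → max |·| = 1.4400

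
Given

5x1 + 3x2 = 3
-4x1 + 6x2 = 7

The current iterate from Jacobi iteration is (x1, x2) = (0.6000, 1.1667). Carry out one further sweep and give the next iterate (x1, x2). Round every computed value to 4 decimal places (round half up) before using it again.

One sweep:
  x1 = (3 - (3)·1.1667) / (5) = -0.1000
  x2 = (7 - (-4)·0.6000) / (6) = 1.5667

(-0.1000, 1.5667)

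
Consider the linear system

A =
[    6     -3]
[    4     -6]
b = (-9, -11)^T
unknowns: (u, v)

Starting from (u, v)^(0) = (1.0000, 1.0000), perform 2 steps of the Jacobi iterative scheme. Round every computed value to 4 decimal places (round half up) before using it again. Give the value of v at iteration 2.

1.1667

Iteration 1:
  u = (-9 - (-3)·1.0000) / (6) = -1.0000
  v = (-11 - (4)·1.0000) / (-6) = 2.5000
Iteration 2:
  u = (-9 - (-3)·2.5000) / (6) = -0.2500
  v = (-11 - (4)·-1.0000) / (-6) = 1.1667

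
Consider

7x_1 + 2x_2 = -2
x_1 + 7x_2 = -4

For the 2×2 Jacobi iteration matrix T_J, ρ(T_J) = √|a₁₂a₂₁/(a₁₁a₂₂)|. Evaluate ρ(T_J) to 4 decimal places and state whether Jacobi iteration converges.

0.2020

a₁₂a₂₁/(a₁₁a₂₂) = (2)·(1) / ((7)·(7)) = 0.040816
ρ = √|0.040816| = √0.040816 = 0.2020
ρ < 1, so Jacobi converges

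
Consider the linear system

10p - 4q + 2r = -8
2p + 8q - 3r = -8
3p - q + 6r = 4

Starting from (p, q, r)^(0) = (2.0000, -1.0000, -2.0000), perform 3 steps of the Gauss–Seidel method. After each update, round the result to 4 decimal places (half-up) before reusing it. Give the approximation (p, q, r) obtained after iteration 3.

(-1.2021, -0.1717, 1.2391)

Iteration 1:
  p = (-8 - (-4)·-1.0000 - (2)·-2.0000) / (10) = -0.8000
  q = (-8 - (2)·-0.8000 - (-3)·-2.0000) / (8) = -1.5500
  r = (4 - (3)·-0.8000 - (-1)·-1.5500) / (6) = 0.8083
Iteration 2:
  p = (-8 - (-4)·-1.5500 - (2)·0.8083) / (10) = -1.5817
  q = (-8 - (2)·-1.5817 - (-3)·0.8083) / (8) = -0.3015
  r = (4 - (3)·-1.5817 - (-1)·-0.3015) / (6) = 1.4073
Iteration 3:
  p = (-8 - (-4)·-0.3015 - (2)·1.4073) / (10) = -1.2021
  q = (-8 - (2)·-1.2021 - (-3)·1.4073) / (8) = -0.1717
  r = (4 - (3)·-1.2021 - (-1)·-0.1717) / (6) = 1.2391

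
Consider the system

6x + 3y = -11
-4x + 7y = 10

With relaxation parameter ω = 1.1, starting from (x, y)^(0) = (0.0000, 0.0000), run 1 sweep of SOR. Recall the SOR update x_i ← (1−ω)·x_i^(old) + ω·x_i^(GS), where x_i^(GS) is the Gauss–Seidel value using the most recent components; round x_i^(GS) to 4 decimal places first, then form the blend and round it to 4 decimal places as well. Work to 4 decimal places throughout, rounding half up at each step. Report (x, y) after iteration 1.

(-2.0166, 0.3038)

Iteration 1:
  x: GS value = (-11 - (3)·0.0000) / (6) = -1.8333;  x ← (1−ω)·0.0000 + ω·-1.8333 = -2.0166
  y: GS value = (10 - (-4)·-2.0166) / (7) = 0.2762;  y ← (1−ω)·0.0000 + ω·0.2762 = 0.3038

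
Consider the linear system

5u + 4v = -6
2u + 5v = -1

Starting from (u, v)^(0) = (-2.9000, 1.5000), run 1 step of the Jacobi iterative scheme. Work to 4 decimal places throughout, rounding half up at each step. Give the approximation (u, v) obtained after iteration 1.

(-2.4000, 0.9600)

Iteration 1:
  u = (-6 - (4)·1.5000) / (5) = -2.4000
  v = (-1 - (2)·-2.9000) / (5) = 0.9600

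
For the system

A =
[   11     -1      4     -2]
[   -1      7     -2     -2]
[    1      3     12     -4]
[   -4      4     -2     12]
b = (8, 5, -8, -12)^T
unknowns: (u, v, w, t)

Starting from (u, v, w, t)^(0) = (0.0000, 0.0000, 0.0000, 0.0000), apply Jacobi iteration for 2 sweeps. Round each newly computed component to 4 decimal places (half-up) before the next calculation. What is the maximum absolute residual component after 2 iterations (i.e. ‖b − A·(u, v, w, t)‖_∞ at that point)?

Iteration 1:
  u = (8 - (-1)·0.0000 - (4)·0.0000 - (-2)·0.0000) / (11) = 0.7273
  v = (5 - (-1)·0.0000 - (-2)·0.0000 - (-2)·0.0000) / (7) = 0.7143
  w = (-8 - (1)·0.0000 - (3)·0.0000 - (-4)·0.0000) / (12) = -0.6667
  t = (-12 - (-4)·0.0000 - (4)·0.0000 - (-2)·0.0000) / (12) = -1.0000
Iteration 2:
  u = (8 - (-1)·0.7143 - (4)·-0.6667 - (-2)·-1.0000) / (11) = 0.8528
  v = (5 - (-1)·0.7273 - (-2)·-0.6667 - (-2)·-1.0000) / (7) = 0.3420
  w = (-8 - (1)·0.7273 - (3)·0.7143 - (-4)·-1.0000) / (12) = -1.2392
  t = (-12 - (-4)·0.7273 - (4)·0.7143 - (-2)·-0.6667) / (12) = -1.1068
Residual b − A·x = (1.7044, -1.2332, 0.5644, 0.8464); ∞-norm = 1.7044

1.7044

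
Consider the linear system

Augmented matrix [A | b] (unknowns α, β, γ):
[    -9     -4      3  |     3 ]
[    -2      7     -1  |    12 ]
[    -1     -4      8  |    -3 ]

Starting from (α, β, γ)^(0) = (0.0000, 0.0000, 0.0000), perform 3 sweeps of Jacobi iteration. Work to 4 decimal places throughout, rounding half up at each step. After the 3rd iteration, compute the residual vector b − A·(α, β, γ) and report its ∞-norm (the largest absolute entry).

0.4904

Iteration 1:
  α = (3 - (-4)·0.0000 - (3)·0.0000) / (-9) = -0.3333
  β = (12 - (-2)·0.0000 - (-1)·0.0000) / (7) = 1.7143
  γ = (-3 - (-1)·0.0000 - (-4)·0.0000) / (8) = -0.3750
Iteration 2:
  α = (3 - (-4)·1.7143 - (3)·-0.3750) / (-9) = -1.2202
  β = (12 - (-2)·-0.3333 - (-1)·-0.3750) / (7) = 1.5655
  γ = (-3 - (-1)·-0.3333 - (-4)·1.7143) / (8) = 0.4405
Iteration 3:
  α = (3 - (-4)·1.5655 - (3)·0.4405) / (-9) = -0.8823
  β = (12 - (-2)·-1.2202 - (-1)·0.4405) / (7) = 1.4286
  γ = (-3 - (-1)·-1.2202 - (-4)·1.5655) / (8) = 0.2552
Residual b − A·x = (0.0081, 0.4904, -0.2095); ∞-norm = 0.4904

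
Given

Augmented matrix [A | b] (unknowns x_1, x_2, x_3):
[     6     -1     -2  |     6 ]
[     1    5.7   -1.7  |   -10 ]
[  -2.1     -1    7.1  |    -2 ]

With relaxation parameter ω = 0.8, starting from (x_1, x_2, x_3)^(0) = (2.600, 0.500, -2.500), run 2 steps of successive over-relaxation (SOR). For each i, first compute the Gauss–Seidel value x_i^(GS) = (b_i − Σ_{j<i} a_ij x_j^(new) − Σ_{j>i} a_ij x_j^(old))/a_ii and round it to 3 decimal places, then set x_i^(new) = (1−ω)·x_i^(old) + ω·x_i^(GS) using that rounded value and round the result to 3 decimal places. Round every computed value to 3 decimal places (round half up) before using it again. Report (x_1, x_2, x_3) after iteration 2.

(0.469, -2.056, -0.503)

Iteration 1:
  x_1: GS value = (6 - (-1)·0.500 - (-2)·-2.500) / (6) = 0.250;  x_1 ← (1−ω)·2.600 + ω·0.250 = 0.720
  x_2: GS value = (-10 - (1)·0.720 - (-1.7)·-2.500) / (5.7) = -2.626;  x_2 ← (1−ω)·0.500 + ω·-2.626 = -2.001
  x_3: GS value = (-2 - (-2.1)·0.720 - (-1)·-2.001) / (7.1) = -0.351;  x_3 ← (1−ω)·-2.500 + ω·-0.351 = -0.781
Iteration 2:
  x_1: GS value = (6 - (-1)·-2.001 - (-2)·-0.781) / (6) = 0.406;  x_1 ← (1−ω)·0.720 + ω·0.406 = 0.469
  x_2: GS value = (-10 - (1)·0.469 - (-1.7)·-0.781) / (5.7) = -2.070;  x_2 ← (1−ω)·-2.001 + ω·-2.070 = -2.056
  x_3: GS value = (-2 - (-2.1)·0.469 - (-1)·-2.056) / (7.1) = -0.433;  x_3 ← (1−ω)·-0.781 + ω·-0.433 = -0.503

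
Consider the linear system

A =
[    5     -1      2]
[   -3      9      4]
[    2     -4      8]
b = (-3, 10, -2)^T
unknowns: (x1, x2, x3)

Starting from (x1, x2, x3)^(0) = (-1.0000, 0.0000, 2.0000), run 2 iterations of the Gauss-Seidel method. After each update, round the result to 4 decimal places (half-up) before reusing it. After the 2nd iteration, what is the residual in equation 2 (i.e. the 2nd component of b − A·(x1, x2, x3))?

Iteration 1:
  x1 = (-3 - (-1)·0.0000 - (2)·2.0000) / (5) = -1.4000
  x2 = (10 - (-3)·-1.4000 - (4)·2.0000) / (9) = -0.2444
  x3 = (-2 - (2)·-1.4000 - (-4)·-0.2444) / (8) = -0.0222
Iteration 2:
  x1 = (-3 - (-1)·-0.2444 - (2)·-0.0222) / (5) = -0.6400
  x2 = (10 - (-3)·-0.6400 - (4)·-0.0222) / (9) = 0.9076
  x3 = (-2 - (2)·-0.6400 - (-4)·0.9076) / (8) = 0.3638
Residual b − A·x = (0.3800, -1.5436, 0.0000)

-1.5436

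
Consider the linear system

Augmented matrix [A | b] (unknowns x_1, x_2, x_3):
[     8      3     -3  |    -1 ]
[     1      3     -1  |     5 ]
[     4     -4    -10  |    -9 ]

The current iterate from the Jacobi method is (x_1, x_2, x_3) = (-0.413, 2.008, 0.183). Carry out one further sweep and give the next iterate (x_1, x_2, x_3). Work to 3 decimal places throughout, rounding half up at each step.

(-0.809, 1.865, -0.068)

One sweep:
  x_1 = (-1 - (3)·2.008 - (-3)·0.183) / (8) = -0.809
  x_2 = (5 - (1)·-0.413 - (-1)·0.183) / (3) = 1.865
  x_3 = (-9 - (4)·-0.413 - (-4)·2.008) / (-10) = -0.068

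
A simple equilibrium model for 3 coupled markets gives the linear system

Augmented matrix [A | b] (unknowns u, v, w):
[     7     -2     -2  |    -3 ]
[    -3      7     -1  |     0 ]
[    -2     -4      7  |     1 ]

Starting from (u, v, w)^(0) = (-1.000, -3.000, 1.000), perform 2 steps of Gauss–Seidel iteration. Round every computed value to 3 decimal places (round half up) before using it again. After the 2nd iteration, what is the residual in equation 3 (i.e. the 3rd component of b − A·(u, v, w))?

-0.003

Iteration 1:
  u = (-3 - (-2)·-3.000 - (-2)·1.000) / (7) = -1.000
  v = (0 - (-3)·-1.000 - (-1)·1.000) / (7) = -0.286
  w = (1 - (-2)·-1.000 - (-4)·-0.286) / (7) = -0.306
Iteration 2:
  u = (-3 - (-2)·-0.286 - (-2)·-0.306) / (7) = -0.598
  v = (0 - (-3)·-0.598 - (-1)·-0.306) / (7) = -0.300
  w = (1 - (-2)·-0.598 - (-4)·-0.300) / (7) = -0.199
Residual b − A·x = (0.188, 0.107, -0.003)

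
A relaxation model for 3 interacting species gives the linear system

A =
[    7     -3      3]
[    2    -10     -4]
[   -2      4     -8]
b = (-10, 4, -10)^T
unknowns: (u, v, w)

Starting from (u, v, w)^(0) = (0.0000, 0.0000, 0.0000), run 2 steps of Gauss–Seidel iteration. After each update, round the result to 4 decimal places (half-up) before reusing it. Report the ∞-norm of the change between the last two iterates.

0.8357

Iteration 1:
  u = (-10 - (-3)·0.0000 - (3)·0.0000) / (7) = -1.4286
  v = (4 - (2)·-1.4286 - (-4)·0.0000) / (-10) = -0.6857
  w = (-10 - (-2)·-1.4286 - (4)·-0.6857) / (-8) = 1.2643
Iteration 2:
  u = (-10 - (-3)·-0.6857 - (3)·1.2643) / (7) = -2.2643
  v = (4 - (2)·-2.2643 - (-4)·1.2643) / (-10) = -1.3586
  w = (-10 - (-2)·-2.2643 - (4)·-1.3586) / (-8) = 1.1368
Change: (-0.8357, -0.6729, -0.1275) → max |·| = 0.8357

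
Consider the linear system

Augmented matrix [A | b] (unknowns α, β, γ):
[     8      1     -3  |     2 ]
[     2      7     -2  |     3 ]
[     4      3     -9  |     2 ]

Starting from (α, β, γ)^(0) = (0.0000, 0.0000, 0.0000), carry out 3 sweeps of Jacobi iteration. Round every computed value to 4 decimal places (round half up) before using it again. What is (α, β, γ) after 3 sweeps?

Iteration 1:
  α = (2 - (1)·0.0000 - (-3)·0.0000) / (8) = 0.2500
  β = (3 - (2)·0.0000 - (-2)·0.0000) / (7) = 0.4286
  γ = (2 - (4)·0.0000 - (3)·0.0000) / (-9) = -0.2222
Iteration 2:
  α = (2 - (1)·0.4286 - (-3)·-0.2222) / (8) = 0.1131
  β = (3 - (2)·0.2500 - (-2)·-0.2222) / (7) = 0.2937
  γ = (2 - (4)·0.2500 - (3)·0.4286) / (-9) = 0.0318
Iteration 3:
  α = (2 - (1)·0.2937 - (-3)·0.0318) / (8) = 0.2252
  β = (3 - (2)·0.1131 - (-2)·0.0318) / (7) = 0.4053
  γ = (2 - (4)·0.1131 - (3)·0.2937) / (-9) = -0.0741

(0.2252, 0.4053, -0.0741)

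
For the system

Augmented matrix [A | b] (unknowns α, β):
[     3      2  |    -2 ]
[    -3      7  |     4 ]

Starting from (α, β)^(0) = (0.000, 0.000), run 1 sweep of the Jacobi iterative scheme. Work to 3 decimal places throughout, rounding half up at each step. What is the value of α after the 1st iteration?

Iteration 1:
  α = (-2 - (2)·0.000) / (3) = -0.667
  β = (4 - (-3)·0.000) / (7) = 0.571

-0.667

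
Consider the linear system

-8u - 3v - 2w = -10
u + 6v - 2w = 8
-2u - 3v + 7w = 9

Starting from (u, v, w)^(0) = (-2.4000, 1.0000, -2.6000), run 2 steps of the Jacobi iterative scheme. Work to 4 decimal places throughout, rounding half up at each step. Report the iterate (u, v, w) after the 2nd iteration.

(0.6678, 1.4220, 2.0929)

Iteration 1:
  u = (-10 - (-3)·1.0000 - (-2)·-2.6000) / (-8) = 1.5250
  v = (8 - (1)·-2.4000 - (-2)·-2.6000) / (6) = 0.8667
  w = (9 - (-2)·-2.4000 - (-3)·1.0000) / (7) = 1.0286
Iteration 2:
  u = (-10 - (-3)·0.8667 - (-2)·1.0286) / (-8) = 0.6678
  v = (8 - (1)·1.5250 - (-2)·1.0286) / (6) = 1.4220
  w = (9 - (-2)·1.5250 - (-3)·0.8667) / (7) = 2.0929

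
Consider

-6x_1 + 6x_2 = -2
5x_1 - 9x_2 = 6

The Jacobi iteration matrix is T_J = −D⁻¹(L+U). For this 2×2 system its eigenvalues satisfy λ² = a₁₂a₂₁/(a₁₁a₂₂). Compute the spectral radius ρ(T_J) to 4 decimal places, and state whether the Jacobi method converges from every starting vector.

a₁₂a₂₁/(a₁₁a₂₂) = (6)·(5) / ((-6)·(-9)) = 0.555556
ρ = √|0.555556| = √0.555556 = 0.7454
ρ < 1, so Jacobi converges

0.7454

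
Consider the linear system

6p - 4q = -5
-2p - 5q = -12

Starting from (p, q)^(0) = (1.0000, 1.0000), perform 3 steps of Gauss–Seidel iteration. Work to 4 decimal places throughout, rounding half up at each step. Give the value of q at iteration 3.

2.1798

Iteration 1:
  p = (-5 - (-4)·1.0000) / (6) = -0.1667
  q = (-12 - (-2)·-0.1667) / (-5) = 2.4667
Iteration 2:
  p = (-5 - (-4)·2.4667) / (6) = 0.8111
  q = (-12 - (-2)·0.8111) / (-5) = 2.0756
Iteration 3:
  p = (-5 - (-4)·2.0756) / (6) = 0.5504
  q = (-12 - (-2)·0.5504) / (-5) = 2.1798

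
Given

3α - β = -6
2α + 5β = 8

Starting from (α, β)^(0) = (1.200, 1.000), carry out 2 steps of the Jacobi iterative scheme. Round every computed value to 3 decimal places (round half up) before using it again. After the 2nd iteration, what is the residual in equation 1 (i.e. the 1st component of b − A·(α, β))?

Iteration 1:
  α = (-6 - (-1)·1.000) / (3) = -1.667
  β = (8 - (2)·1.200) / (5) = 1.120
Iteration 2:
  α = (-6 - (-1)·1.120) / (3) = -1.627
  β = (8 - (2)·-1.667) / (5) = 2.267
Residual b − A·x = (1.148, -0.081)

1.148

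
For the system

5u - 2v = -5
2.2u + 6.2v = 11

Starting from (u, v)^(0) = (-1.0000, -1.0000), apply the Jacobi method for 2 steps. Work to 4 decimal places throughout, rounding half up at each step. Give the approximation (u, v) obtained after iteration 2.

(-0.1484, 2.2710)

Iteration 1:
  u = (-5 - (-2)·-1.0000) / (5) = -1.4000
  v = (11 - (2.2)·-1.0000) / (6.2) = 2.1290
Iteration 2:
  u = (-5 - (-2)·2.1290) / (5) = -0.1484
  v = (11 - (2.2)·-1.4000) / (6.2) = 2.2710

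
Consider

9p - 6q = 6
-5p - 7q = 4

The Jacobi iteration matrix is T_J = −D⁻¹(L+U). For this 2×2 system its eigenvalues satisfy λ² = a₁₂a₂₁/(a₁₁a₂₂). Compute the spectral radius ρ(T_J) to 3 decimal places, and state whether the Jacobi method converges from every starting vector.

a₁₂a₂₁/(a₁₁a₂₂) = (-6)·(-5) / ((9)·(-7)) = -0.476190
ρ = √|-0.476190| = √0.476190 = 0.690
ρ < 1, so Jacobi converges

0.690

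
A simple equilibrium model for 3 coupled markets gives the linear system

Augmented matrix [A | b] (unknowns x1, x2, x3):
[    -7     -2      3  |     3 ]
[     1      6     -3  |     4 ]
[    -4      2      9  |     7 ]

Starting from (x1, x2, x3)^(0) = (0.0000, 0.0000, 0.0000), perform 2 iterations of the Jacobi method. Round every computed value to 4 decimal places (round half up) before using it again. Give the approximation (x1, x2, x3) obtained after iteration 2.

(-0.2857, 1.1270, 0.4391)

Iteration 1:
  x1 = (3 - (-2)·0.0000 - (3)·0.0000) / (-7) = -0.4286
  x2 = (4 - (1)·0.0000 - (-3)·0.0000) / (6) = 0.6667
  x3 = (7 - (-4)·0.0000 - (2)·0.0000) / (9) = 0.7778
Iteration 2:
  x1 = (3 - (-2)·0.6667 - (3)·0.7778) / (-7) = -0.2857
  x2 = (4 - (1)·-0.4286 - (-3)·0.7778) / (6) = 1.1270
  x3 = (7 - (-4)·-0.4286 - (2)·0.6667) / (9) = 0.4391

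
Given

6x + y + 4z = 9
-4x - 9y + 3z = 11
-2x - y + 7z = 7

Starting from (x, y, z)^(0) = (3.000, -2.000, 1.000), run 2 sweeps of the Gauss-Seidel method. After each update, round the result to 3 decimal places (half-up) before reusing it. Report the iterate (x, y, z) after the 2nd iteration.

(0.980, -1.280, 1.097)

Iteration 1:
  x = (9 - (1)·-2.000 - (4)·1.000) / (6) = 1.167
  y = (11 - (-4)·1.167 - (3)·1.000) / (-9) = -1.408
  z = (7 - (-2)·1.167 - (-1)·-1.408) / (7) = 1.132
Iteration 2:
  x = (9 - (1)·-1.408 - (4)·1.132) / (6) = 0.980
  y = (11 - (-4)·0.980 - (3)·1.132) / (-9) = -1.280
  z = (7 - (-2)·0.980 - (-1)·-1.280) / (7) = 1.097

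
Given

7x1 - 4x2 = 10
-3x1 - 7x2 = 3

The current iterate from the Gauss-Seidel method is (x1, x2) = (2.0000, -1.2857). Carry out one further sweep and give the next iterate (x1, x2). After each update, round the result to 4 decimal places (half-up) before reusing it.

(0.6939, -0.7260)

One sweep:
  x1 = (10 - (-4)·-1.2857) / (7) = 0.6939
  x2 = (3 - (-3)·0.6939) / (-7) = -0.7260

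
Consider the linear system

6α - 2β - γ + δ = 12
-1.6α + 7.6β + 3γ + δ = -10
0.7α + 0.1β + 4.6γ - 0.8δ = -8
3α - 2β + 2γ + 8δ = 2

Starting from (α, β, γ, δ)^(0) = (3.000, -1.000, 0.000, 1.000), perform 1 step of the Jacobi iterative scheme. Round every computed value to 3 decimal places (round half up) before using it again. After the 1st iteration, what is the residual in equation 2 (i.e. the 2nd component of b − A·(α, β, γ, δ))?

Iteration 1:
  α = (12 - (-2)·-1.000 - (-1)·0.000 - (1)·1.000) / (6) = 1.500
  β = (-10 - (-1.6)·3.000 - (3)·0.000 - (1)·1.000) / (7.6) = -0.816
  γ = (-8 - (0.7)·3.000 - (0.1)·-1.000 - (-0.8)·1.000) / (4.6) = -2.000
  δ = (2 - (3)·3.000 - (-2)·-1.000 - (2)·0.000) / (8) = -1.125
Residual b − A·x = (0.493, 5.727, -0.668, 8.868)

5.727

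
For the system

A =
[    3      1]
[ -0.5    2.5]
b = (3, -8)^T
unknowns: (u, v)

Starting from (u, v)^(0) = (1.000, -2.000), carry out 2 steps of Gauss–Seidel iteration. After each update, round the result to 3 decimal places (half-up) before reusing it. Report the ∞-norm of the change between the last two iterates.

Iteration 1:
  u = (3 - (1)·-2.000) / (3) = 1.667
  v = (-8 - (-0.5)·1.667) / (2.5) = -2.867
Iteration 2:
  u = (3 - (1)·-2.867) / (3) = 1.956
  v = (-8 - (-0.5)·1.956) / (2.5) = -2.809
Change: (0.289, 0.058) → max |·| = 0.289

0.289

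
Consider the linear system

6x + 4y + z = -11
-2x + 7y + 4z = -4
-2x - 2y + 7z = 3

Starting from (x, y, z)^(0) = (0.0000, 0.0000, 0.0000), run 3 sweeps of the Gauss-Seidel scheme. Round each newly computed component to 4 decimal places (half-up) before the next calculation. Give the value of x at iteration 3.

-1.4026

Iteration 1:
  x = (-11 - (4)·0.0000 - (1)·0.0000) / (6) = -1.8333
  y = (-4 - (-2)·-1.8333 - (4)·0.0000) / (7) = -1.0952
  z = (3 - (-2)·-1.8333 - (-2)·-1.0952) / (7) = -0.4081
Iteration 2:
  x = (-11 - (4)·-1.0952 - (1)·-0.4081) / (6) = -1.0352
  y = (-4 - (-2)·-1.0352 - (4)·-0.4081) / (7) = -0.6340
  z = (3 - (-2)·-1.0352 - (-2)·-0.6340) / (7) = -0.0483
Iteration 3:
  x = (-11 - (4)·-0.6340 - (1)·-0.0483) / (6) = -1.4026
  y = (-4 - (-2)·-1.4026 - (4)·-0.0483) / (7) = -0.9446
  z = (3 - (-2)·-1.4026 - (-2)·-0.9446) / (7) = -0.2421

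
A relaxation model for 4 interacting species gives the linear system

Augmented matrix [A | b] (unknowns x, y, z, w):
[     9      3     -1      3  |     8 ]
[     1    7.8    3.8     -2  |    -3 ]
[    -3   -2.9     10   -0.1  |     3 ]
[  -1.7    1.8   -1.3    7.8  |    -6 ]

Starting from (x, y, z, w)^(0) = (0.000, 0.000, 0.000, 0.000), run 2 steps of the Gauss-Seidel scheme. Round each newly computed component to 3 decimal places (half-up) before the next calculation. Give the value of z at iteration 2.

0.420

Iteration 1:
  x = (8 - (3)·0.000 - (-1)·0.000 - (3)·0.000) / (9) = 0.889
  y = (-3 - (1)·0.889 - (3.8)·0.000 - (-2)·0.000) / (7.8) = -0.499
  z = (3 - (-3)·0.889 - (-2.9)·-0.499 - (-0.1)·0.000) / (10) = 0.422
  w = (-6 - (-1.7)·0.889 - (1.8)·-0.499 - (-1.3)·0.422) / (7.8) = -0.390
Iteration 2:
  x = (8 - (3)·-0.499 - (-1)·0.422 - (3)·-0.390) / (9) = 1.232
  y = (-3 - (1)·1.232 - (3.8)·0.422 - (-2)·-0.390) / (7.8) = -0.848
  z = (3 - (-3)·1.232 - (-2.9)·-0.848 - (-0.1)·-0.390) / (10) = 0.420
  w = (-6 - (-1.7)·1.232 - (1.8)·-0.848 - (-1.3)·0.420) / (7.8) = -0.235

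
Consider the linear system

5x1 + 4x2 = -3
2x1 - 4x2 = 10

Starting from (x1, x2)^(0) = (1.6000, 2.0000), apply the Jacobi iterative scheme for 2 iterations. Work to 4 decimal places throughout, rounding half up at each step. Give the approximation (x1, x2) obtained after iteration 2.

Iteration 1:
  x1 = (-3 - (4)·2.0000) / (5) = -2.2000
  x2 = (10 - (2)·1.6000) / (-4) = -1.7000
Iteration 2:
  x1 = (-3 - (4)·-1.7000) / (5) = 0.7600
  x2 = (10 - (2)·-2.2000) / (-4) = -3.6000

(0.7600, -3.6000)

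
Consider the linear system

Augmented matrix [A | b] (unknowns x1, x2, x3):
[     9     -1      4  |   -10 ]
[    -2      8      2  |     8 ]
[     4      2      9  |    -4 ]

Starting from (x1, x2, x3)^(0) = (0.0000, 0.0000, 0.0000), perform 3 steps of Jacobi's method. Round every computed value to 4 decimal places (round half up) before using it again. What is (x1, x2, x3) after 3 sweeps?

Iteration 1:
  x1 = (-10 - (-1)·0.0000 - (4)·0.0000) / (9) = -1.1111
  x2 = (8 - (-2)·0.0000 - (2)·0.0000) / (8) = 1.0000
  x3 = (-4 - (4)·0.0000 - (2)·0.0000) / (9) = -0.4444
Iteration 2:
  x1 = (-10 - (-1)·1.0000 - (4)·-0.4444) / (9) = -0.8025
  x2 = (8 - (-2)·-1.1111 - (2)·-0.4444) / (8) = 0.8333
  x3 = (-4 - (4)·-1.1111 - (2)·1.0000) / (9) = -0.1728
Iteration 3:
  x1 = (-10 - (-1)·0.8333 - (4)·-0.1728) / (9) = -0.9417
  x2 = (8 - (-2)·-0.8025 - (2)·-0.1728) / (8) = 0.8426
  x3 = (-4 - (4)·-0.8025 - (2)·0.8333) / (9) = -0.2730

(-0.9417, 0.8426, -0.2730)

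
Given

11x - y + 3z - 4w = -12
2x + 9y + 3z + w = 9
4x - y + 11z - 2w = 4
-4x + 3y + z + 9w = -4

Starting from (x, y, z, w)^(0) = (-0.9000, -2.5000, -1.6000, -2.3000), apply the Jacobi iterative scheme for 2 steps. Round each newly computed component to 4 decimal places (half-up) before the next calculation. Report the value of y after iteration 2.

1.3481

Iteration 1:
  x = (-12 - (-1)·-2.5000 - (3)·-1.6000 - (-4)·-2.3000) / (11) = -1.7182
  y = (9 - (2)·-0.9000 - (3)·-1.6000 - (1)·-2.3000) / (9) = 1.9889
  z = (4 - (4)·-0.9000 - (-1)·-2.5000 - (-2)·-2.3000) / (11) = 0.0455
  w = (-4 - (-4)·-0.9000 - (3)·-2.5000 - (1)·-1.6000) / (9) = 0.1667
Iteration 2:
  x = (-12 - (-1)·1.9889 - (3)·0.0455 - (-4)·0.1667) / (11) = -0.8619
  y = (9 - (2)·-1.7182 - (3)·0.0455 - (1)·0.1667) / (9) = 1.3481
  z = (4 - (4)·-1.7182 - (-1)·1.9889 - (-2)·0.1667) / (11) = 1.1996
  w = (-4 - (-4)·-1.7182 - (3)·1.9889 - (1)·0.0455) / (9) = -1.8761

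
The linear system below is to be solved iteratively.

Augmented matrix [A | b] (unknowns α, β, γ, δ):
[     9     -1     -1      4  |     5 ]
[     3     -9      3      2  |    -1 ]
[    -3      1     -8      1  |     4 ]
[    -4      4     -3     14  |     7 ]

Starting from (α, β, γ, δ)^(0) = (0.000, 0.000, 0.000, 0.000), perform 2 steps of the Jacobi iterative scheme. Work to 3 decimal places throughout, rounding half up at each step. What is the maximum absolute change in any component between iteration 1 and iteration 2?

0.266

Iteration 1:
  α = (5 - (-1)·0.000 - (-1)·0.000 - (4)·0.000) / (9) = 0.556
  β = (-1 - (3)·0.000 - (3)·0.000 - (2)·0.000) / (-9) = 0.111
  γ = (4 - (-3)·0.000 - (1)·0.000 - (1)·0.000) / (-8) = -0.500
  δ = (7 - (-4)·0.000 - (4)·0.000 - (-3)·0.000) / (14) = 0.500
Iteration 2:
  α = (5 - (-1)·0.111 - (-1)·-0.500 - (4)·0.500) / (9) = 0.290
  β = (-1 - (3)·0.556 - (3)·-0.500 - (2)·0.500) / (-9) = 0.241
  γ = (4 - (-3)·0.556 - (1)·0.111 - (1)·0.500) / (-8) = -0.632
  δ = (7 - (-4)·0.556 - (4)·0.111 - (-3)·-0.500) / (14) = 0.520
Change: (-0.266, 0.130, -0.132, 0.020) → max |·| = 0.266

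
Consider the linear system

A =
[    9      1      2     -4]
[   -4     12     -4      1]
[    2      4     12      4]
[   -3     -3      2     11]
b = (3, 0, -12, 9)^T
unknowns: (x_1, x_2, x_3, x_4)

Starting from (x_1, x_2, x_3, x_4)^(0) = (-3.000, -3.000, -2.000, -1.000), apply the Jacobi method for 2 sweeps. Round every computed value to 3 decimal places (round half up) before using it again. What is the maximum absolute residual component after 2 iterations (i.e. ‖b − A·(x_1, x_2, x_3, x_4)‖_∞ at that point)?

Iteration 1:
  x_1 = (3 - (1)·-3.000 - (2)·-2.000 - (-4)·-1.000) / (9) = 0.667
  x_2 = (0 - (-4)·-3.000 - (-4)·-2.000 - (1)·-1.000) / (12) = -1.583
  x_3 = (-12 - (2)·-3.000 - (4)·-3.000 - (4)·-1.000) / (12) = 0.833
  x_4 = (9 - (-3)·-3.000 - (-3)·-3.000 - (2)·-2.000) / (11) = -0.455
Iteration 2:
  x_1 = (3 - (1)·-1.583 - (2)·0.833 - (-4)·-0.455) / (9) = 0.122
  x_2 = (0 - (-4)·0.667 - (-4)·0.833 - (1)·-0.455) / (12) = 0.538
  x_3 = (-12 - (2)·0.667 - (4)·-1.583 - (4)·-0.455) / (12) = -0.432
  x_4 = (9 - (-3)·0.667 - (-3)·-1.583 - (2)·0.833) / (11) = 0.417
Residual b − A·x = (3.896, -8.113, -10.880, 7.257); ∞-norm = 10.880

10.880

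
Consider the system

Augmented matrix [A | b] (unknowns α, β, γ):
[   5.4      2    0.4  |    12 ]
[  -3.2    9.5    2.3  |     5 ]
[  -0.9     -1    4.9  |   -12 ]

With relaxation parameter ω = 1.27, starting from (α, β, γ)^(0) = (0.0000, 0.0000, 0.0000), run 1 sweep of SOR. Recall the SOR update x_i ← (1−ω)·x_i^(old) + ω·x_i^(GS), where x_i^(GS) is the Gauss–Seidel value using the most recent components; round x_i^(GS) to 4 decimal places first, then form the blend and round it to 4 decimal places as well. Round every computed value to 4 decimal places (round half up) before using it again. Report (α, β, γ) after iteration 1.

(2.8222, 1.8758, -1.9657)

Iteration 1:
  α: GS value = (12 - (2)·0.0000 - (0.4)·0.0000) / (5.4) = 2.2222;  α ← (1−ω)·0.0000 + ω·2.2222 = 2.8222
  β: GS value = (5 - (-3.2)·2.8222 - (2.3)·0.0000) / (9.5) = 1.4770;  β ← (1−ω)·0.0000 + ω·1.4770 = 1.8758
  γ: GS value = (-12 - (-0.9)·2.8222 - (-1)·1.8758) / (4.9) = -1.5478;  γ ← (1−ω)·0.0000 + ω·-1.5478 = -1.9657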